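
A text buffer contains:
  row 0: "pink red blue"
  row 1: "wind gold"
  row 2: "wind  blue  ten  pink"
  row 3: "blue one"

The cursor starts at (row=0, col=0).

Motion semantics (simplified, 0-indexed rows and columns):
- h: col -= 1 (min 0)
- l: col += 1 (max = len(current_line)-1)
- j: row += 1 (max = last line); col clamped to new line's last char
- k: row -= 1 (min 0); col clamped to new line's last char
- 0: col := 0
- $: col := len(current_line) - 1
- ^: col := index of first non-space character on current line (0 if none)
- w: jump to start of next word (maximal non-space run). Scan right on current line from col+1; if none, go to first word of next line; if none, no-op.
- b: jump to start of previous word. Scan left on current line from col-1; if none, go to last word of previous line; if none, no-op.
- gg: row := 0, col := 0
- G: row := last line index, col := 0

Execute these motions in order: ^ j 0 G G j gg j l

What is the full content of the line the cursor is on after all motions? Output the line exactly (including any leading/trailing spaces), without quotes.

After 1 (^): row=0 col=0 char='p'
After 2 (j): row=1 col=0 char='w'
After 3 (0): row=1 col=0 char='w'
After 4 (G): row=3 col=0 char='b'
After 5 (G): row=3 col=0 char='b'
After 6 (j): row=3 col=0 char='b'
After 7 (gg): row=0 col=0 char='p'
After 8 (j): row=1 col=0 char='w'
After 9 (l): row=1 col=1 char='i'

Answer: wind gold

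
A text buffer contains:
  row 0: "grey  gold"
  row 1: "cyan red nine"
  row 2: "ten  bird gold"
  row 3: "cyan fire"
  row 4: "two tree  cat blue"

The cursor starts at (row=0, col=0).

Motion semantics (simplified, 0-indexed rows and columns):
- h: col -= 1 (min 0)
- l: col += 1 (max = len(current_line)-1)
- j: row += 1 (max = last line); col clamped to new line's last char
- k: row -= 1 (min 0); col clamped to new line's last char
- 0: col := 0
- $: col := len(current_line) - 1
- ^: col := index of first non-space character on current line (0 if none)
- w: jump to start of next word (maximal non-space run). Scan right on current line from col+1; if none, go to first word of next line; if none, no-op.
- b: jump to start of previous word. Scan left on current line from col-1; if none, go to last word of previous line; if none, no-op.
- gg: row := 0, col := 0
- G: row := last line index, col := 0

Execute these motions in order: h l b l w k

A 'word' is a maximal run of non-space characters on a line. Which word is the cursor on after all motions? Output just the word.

After 1 (h): row=0 col=0 char='g'
After 2 (l): row=0 col=1 char='r'
After 3 (b): row=0 col=0 char='g'
After 4 (l): row=0 col=1 char='r'
After 5 (w): row=0 col=6 char='g'
After 6 (k): row=0 col=6 char='g'

Answer: gold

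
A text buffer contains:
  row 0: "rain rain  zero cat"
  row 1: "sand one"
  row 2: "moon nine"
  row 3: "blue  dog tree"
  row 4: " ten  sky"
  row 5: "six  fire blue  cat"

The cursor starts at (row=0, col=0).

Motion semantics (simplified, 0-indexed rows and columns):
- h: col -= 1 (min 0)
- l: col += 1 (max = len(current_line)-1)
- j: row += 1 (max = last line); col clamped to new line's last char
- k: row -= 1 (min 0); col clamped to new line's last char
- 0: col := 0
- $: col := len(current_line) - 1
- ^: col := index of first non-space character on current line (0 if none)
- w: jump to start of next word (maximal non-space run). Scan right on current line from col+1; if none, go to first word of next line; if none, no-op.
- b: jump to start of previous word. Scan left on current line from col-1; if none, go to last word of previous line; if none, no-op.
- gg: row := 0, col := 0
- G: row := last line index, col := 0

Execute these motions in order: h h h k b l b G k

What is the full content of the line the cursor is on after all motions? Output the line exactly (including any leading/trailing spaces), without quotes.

After 1 (h): row=0 col=0 char='r'
After 2 (h): row=0 col=0 char='r'
After 3 (h): row=0 col=0 char='r'
After 4 (k): row=0 col=0 char='r'
After 5 (b): row=0 col=0 char='r'
After 6 (l): row=0 col=1 char='a'
After 7 (b): row=0 col=0 char='r'
After 8 (G): row=5 col=0 char='s'
After 9 (k): row=4 col=0 char='_'

Answer:  ten  sky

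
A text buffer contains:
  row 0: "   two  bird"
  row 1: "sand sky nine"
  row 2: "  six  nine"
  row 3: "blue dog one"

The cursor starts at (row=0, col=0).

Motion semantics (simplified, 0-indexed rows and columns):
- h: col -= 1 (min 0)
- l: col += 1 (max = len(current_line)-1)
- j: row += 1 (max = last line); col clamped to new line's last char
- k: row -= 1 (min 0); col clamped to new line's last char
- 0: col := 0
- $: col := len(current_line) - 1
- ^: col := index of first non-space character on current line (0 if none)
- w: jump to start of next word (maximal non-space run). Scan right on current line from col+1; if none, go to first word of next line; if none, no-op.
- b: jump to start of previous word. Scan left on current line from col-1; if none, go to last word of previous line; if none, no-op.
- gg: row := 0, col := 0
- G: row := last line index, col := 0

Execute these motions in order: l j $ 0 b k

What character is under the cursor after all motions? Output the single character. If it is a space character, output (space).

Answer: b

Derivation:
After 1 (l): row=0 col=1 char='_'
After 2 (j): row=1 col=1 char='a'
After 3 ($): row=1 col=12 char='e'
After 4 (0): row=1 col=0 char='s'
After 5 (b): row=0 col=8 char='b'
After 6 (k): row=0 col=8 char='b'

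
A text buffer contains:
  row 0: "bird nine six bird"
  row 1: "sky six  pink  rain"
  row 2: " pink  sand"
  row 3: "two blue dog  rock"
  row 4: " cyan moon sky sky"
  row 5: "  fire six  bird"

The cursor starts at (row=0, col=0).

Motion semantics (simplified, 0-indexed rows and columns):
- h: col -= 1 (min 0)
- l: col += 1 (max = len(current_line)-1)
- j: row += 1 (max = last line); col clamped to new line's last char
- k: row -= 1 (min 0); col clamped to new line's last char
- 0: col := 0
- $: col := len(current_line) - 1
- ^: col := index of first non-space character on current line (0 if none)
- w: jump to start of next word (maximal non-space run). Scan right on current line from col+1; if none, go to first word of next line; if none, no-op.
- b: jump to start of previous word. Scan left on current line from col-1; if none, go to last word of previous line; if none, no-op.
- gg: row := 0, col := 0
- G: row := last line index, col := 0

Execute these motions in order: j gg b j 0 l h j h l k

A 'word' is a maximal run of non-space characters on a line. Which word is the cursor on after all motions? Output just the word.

Answer: sky

Derivation:
After 1 (j): row=1 col=0 char='s'
After 2 (gg): row=0 col=0 char='b'
After 3 (b): row=0 col=0 char='b'
After 4 (j): row=1 col=0 char='s'
After 5 (0): row=1 col=0 char='s'
After 6 (l): row=1 col=1 char='k'
After 7 (h): row=1 col=0 char='s'
After 8 (j): row=2 col=0 char='_'
After 9 (h): row=2 col=0 char='_'
After 10 (l): row=2 col=1 char='p'
After 11 (k): row=1 col=1 char='k'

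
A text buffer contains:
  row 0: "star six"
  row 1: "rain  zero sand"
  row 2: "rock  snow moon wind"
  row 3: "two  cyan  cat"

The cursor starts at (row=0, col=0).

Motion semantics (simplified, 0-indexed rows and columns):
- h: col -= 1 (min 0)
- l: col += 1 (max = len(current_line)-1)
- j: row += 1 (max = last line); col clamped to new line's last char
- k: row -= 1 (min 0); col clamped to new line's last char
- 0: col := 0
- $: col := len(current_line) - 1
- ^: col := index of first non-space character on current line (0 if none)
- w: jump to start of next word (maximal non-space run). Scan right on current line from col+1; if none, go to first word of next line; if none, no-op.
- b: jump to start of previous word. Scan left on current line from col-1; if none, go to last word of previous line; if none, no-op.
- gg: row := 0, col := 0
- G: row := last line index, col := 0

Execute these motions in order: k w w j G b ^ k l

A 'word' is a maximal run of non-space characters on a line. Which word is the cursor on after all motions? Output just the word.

Answer: rain

Derivation:
After 1 (k): row=0 col=0 char='s'
After 2 (w): row=0 col=5 char='s'
After 3 (w): row=1 col=0 char='r'
After 4 (j): row=2 col=0 char='r'
After 5 (G): row=3 col=0 char='t'
After 6 (b): row=2 col=16 char='w'
After 7 (^): row=2 col=0 char='r'
After 8 (k): row=1 col=0 char='r'
After 9 (l): row=1 col=1 char='a'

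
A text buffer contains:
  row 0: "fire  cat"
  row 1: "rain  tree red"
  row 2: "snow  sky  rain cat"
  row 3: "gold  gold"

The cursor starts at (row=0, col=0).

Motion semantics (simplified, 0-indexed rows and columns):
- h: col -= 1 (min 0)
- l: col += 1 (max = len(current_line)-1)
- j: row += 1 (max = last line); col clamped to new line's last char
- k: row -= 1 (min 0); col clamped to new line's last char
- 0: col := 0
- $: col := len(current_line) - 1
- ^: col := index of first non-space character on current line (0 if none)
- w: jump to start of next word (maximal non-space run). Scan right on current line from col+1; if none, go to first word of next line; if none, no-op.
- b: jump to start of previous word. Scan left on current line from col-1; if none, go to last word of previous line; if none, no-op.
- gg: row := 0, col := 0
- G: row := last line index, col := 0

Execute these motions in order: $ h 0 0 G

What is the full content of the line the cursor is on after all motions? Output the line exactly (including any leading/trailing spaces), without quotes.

After 1 ($): row=0 col=8 char='t'
After 2 (h): row=0 col=7 char='a'
After 3 (0): row=0 col=0 char='f'
After 4 (0): row=0 col=0 char='f'
After 5 (G): row=3 col=0 char='g'

Answer: gold  gold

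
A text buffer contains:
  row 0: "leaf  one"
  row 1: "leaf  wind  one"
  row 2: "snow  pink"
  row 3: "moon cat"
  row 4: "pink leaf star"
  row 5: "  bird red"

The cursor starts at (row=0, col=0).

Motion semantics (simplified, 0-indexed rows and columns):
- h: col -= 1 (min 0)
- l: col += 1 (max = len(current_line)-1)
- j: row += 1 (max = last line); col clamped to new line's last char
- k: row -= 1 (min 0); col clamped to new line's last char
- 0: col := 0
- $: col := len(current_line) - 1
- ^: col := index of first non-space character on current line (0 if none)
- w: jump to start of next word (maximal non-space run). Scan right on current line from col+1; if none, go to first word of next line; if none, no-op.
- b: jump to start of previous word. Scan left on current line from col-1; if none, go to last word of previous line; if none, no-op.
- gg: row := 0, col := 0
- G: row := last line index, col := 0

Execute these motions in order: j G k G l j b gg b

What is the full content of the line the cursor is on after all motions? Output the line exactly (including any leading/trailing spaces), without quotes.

After 1 (j): row=1 col=0 char='l'
After 2 (G): row=5 col=0 char='_'
After 3 (k): row=4 col=0 char='p'
After 4 (G): row=5 col=0 char='_'
After 5 (l): row=5 col=1 char='_'
After 6 (j): row=5 col=1 char='_'
After 7 (b): row=4 col=10 char='s'
After 8 (gg): row=0 col=0 char='l'
After 9 (b): row=0 col=0 char='l'

Answer: leaf  one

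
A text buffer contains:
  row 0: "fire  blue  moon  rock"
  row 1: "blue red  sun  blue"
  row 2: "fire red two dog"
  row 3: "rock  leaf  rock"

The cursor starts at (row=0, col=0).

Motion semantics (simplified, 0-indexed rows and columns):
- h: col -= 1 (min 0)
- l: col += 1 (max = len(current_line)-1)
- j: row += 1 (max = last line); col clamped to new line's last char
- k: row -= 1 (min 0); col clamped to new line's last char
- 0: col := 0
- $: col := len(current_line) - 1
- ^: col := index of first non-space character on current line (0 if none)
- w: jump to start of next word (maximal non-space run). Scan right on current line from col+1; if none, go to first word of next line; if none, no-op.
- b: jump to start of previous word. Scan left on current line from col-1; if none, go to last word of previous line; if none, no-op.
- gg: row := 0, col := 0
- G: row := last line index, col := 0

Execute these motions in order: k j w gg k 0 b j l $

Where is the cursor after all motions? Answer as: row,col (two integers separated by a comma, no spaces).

Answer: 1,18

Derivation:
After 1 (k): row=0 col=0 char='f'
After 2 (j): row=1 col=0 char='b'
After 3 (w): row=1 col=5 char='r'
After 4 (gg): row=0 col=0 char='f'
After 5 (k): row=0 col=0 char='f'
After 6 (0): row=0 col=0 char='f'
After 7 (b): row=0 col=0 char='f'
After 8 (j): row=1 col=0 char='b'
After 9 (l): row=1 col=1 char='l'
After 10 ($): row=1 col=18 char='e'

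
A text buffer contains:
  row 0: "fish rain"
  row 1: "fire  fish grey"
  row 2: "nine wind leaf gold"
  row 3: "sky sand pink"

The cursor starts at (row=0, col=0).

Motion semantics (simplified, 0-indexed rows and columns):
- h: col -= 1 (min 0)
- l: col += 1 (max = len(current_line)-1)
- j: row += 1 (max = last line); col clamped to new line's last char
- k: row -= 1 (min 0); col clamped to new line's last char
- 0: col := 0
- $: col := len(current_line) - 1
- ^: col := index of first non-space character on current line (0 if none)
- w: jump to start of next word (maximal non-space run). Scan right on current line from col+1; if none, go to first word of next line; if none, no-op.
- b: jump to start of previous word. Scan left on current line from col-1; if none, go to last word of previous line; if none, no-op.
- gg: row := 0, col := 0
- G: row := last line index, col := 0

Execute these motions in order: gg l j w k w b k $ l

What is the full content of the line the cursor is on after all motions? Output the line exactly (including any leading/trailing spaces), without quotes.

Answer: fish rain

Derivation:
After 1 (gg): row=0 col=0 char='f'
After 2 (l): row=0 col=1 char='i'
After 3 (j): row=1 col=1 char='i'
After 4 (w): row=1 col=6 char='f'
After 5 (k): row=0 col=6 char='a'
After 6 (w): row=1 col=0 char='f'
After 7 (b): row=0 col=5 char='r'
After 8 (k): row=0 col=5 char='r'
After 9 ($): row=0 col=8 char='n'
After 10 (l): row=0 col=8 char='n'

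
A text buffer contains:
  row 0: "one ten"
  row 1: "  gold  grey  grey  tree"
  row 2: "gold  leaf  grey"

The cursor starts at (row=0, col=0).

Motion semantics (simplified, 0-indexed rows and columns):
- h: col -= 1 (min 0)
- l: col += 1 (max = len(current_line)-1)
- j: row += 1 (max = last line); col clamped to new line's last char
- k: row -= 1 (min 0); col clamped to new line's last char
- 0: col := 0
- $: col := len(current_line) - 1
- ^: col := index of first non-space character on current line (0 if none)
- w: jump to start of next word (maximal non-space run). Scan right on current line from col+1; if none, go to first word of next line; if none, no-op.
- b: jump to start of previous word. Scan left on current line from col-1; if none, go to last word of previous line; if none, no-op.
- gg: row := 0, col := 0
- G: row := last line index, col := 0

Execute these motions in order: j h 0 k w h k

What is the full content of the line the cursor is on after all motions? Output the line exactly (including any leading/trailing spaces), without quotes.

Answer: one ten

Derivation:
After 1 (j): row=1 col=0 char='_'
After 2 (h): row=1 col=0 char='_'
After 3 (0): row=1 col=0 char='_'
After 4 (k): row=0 col=0 char='o'
After 5 (w): row=0 col=4 char='t'
After 6 (h): row=0 col=3 char='_'
After 7 (k): row=0 col=3 char='_'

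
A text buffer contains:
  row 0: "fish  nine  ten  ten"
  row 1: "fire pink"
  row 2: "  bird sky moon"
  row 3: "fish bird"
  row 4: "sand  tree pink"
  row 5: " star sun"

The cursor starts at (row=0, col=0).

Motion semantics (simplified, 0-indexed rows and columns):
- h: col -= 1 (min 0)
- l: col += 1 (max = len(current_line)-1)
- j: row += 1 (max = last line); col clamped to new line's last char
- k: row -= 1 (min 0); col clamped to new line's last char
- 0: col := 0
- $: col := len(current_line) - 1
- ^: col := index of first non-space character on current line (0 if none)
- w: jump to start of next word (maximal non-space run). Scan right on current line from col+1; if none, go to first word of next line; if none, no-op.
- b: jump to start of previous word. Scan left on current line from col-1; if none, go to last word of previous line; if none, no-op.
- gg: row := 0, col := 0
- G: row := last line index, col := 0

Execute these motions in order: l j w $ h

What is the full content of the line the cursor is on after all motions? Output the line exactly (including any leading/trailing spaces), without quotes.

After 1 (l): row=0 col=1 char='i'
After 2 (j): row=1 col=1 char='i'
After 3 (w): row=1 col=5 char='p'
After 4 ($): row=1 col=8 char='k'
After 5 (h): row=1 col=7 char='n'

Answer: fire pink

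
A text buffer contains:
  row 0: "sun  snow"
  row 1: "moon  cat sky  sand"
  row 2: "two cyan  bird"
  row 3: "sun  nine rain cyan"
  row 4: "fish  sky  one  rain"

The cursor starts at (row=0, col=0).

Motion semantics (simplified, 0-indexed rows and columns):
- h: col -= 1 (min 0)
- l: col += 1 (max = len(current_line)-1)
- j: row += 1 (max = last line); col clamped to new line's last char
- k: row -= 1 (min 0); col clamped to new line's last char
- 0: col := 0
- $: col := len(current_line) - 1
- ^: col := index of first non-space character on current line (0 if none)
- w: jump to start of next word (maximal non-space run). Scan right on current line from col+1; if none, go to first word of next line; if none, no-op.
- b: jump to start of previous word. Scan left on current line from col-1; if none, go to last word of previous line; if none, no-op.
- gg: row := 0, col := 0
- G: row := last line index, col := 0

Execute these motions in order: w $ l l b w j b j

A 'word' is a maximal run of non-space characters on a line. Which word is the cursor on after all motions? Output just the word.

After 1 (w): row=0 col=5 char='s'
After 2 ($): row=0 col=8 char='w'
After 3 (l): row=0 col=8 char='w'
After 4 (l): row=0 col=8 char='w'
After 5 (b): row=0 col=5 char='s'
After 6 (w): row=1 col=0 char='m'
After 7 (j): row=2 col=0 char='t'
After 8 (b): row=1 col=15 char='s'
After 9 (j): row=2 col=13 char='d'

Answer: bird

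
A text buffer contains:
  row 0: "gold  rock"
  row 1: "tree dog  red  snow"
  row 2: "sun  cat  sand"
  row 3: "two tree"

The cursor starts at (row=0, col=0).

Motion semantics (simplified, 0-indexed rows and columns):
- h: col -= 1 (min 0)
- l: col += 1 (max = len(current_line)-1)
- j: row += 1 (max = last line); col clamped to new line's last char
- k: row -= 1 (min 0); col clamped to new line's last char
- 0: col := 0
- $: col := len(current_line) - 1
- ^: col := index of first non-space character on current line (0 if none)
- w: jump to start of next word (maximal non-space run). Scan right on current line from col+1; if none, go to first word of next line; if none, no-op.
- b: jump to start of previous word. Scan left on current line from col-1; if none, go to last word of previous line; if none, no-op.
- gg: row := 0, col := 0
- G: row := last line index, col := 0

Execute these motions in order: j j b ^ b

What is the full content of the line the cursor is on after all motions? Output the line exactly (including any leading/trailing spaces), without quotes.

Answer: gold  rock

Derivation:
After 1 (j): row=1 col=0 char='t'
After 2 (j): row=2 col=0 char='s'
After 3 (b): row=1 col=15 char='s'
After 4 (^): row=1 col=0 char='t'
After 5 (b): row=0 col=6 char='r'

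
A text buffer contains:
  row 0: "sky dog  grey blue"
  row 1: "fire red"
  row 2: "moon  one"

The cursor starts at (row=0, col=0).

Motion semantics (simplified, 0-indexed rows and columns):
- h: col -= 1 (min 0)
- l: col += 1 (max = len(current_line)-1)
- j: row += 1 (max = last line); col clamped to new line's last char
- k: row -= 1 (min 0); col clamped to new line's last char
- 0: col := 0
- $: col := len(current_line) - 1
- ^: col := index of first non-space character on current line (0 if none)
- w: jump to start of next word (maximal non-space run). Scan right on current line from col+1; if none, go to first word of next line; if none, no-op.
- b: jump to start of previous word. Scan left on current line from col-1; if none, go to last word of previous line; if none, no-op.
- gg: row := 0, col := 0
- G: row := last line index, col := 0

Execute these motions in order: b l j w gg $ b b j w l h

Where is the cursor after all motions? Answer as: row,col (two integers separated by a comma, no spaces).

Answer: 2,0

Derivation:
After 1 (b): row=0 col=0 char='s'
After 2 (l): row=0 col=1 char='k'
After 3 (j): row=1 col=1 char='i'
After 4 (w): row=1 col=5 char='r'
After 5 (gg): row=0 col=0 char='s'
After 6 ($): row=0 col=17 char='e'
After 7 (b): row=0 col=14 char='b'
After 8 (b): row=0 col=9 char='g'
After 9 (j): row=1 col=7 char='d'
After 10 (w): row=2 col=0 char='m'
After 11 (l): row=2 col=1 char='o'
After 12 (h): row=2 col=0 char='m'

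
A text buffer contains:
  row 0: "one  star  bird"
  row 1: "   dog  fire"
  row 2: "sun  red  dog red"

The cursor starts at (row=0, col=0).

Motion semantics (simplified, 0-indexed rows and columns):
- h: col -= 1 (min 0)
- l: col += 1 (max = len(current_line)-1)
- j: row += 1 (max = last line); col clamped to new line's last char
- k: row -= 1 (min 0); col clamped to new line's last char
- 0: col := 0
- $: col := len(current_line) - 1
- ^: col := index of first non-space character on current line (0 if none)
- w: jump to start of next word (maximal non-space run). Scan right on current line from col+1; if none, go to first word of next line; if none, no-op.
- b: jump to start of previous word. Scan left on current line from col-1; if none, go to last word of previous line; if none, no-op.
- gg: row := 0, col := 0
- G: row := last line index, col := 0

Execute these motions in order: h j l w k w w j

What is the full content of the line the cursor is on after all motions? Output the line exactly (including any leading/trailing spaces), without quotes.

After 1 (h): row=0 col=0 char='o'
After 2 (j): row=1 col=0 char='_'
After 3 (l): row=1 col=1 char='_'
After 4 (w): row=1 col=3 char='d'
After 5 (k): row=0 col=3 char='_'
After 6 (w): row=0 col=5 char='s'
After 7 (w): row=0 col=11 char='b'
After 8 (j): row=1 col=11 char='e'

Answer:    dog  fire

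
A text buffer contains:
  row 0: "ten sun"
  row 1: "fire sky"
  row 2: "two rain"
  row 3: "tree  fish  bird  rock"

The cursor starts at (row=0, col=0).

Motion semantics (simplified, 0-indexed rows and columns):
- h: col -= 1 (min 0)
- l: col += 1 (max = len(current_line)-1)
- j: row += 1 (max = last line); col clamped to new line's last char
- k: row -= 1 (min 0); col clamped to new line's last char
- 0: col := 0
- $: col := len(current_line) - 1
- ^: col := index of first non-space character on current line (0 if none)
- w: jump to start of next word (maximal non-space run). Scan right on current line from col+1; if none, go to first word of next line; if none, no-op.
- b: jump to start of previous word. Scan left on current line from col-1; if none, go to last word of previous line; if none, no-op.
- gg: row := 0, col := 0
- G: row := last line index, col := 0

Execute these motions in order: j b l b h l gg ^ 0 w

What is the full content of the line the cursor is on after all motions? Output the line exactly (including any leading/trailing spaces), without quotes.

After 1 (j): row=1 col=0 char='f'
After 2 (b): row=0 col=4 char='s'
After 3 (l): row=0 col=5 char='u'
After 4 (b): row=0 col=4 char='s'
After 5 (h): row=0 col=3 char='_'
After 6 (l): row=0 col=4 char='s'
After 7 (gg): row=0 col=0 char='t'
After 8 (^): row=0 col=0 char='t'
After 9 (0): row=0 col=0 char='t'
After 10 (w): row=0 col=4 char='s'

Answer: ten sun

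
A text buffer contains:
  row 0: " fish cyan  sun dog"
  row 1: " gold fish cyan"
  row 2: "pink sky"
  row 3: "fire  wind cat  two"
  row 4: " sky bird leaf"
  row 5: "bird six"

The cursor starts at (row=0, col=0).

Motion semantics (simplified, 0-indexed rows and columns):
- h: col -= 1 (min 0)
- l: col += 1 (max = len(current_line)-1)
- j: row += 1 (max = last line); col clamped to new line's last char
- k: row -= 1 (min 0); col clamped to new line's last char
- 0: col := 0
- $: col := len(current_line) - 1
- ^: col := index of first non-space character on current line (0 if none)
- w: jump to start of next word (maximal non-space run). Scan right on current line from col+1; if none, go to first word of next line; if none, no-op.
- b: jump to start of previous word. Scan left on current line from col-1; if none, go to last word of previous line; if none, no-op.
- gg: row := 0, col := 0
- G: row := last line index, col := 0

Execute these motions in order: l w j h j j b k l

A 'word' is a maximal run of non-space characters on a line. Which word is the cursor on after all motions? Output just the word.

Answer: pink

Derivation:
After 1 (l): row=0 col=1 char='f'
After 2 (w): row=0 col=6 char='c'
After 3 (j): row=1 col=6 char='f'
After 4 (h): row=1 col=5 char='_'
After 5 (j): row=2 col=5 char='s'
After 6 (j): row=3 col=5 char='_'
After 7 (b): row=3 col=0 char='f'
After 8 (k): row=2 col=0 char='p'
After 9 (l): row=2 col=1 char='i'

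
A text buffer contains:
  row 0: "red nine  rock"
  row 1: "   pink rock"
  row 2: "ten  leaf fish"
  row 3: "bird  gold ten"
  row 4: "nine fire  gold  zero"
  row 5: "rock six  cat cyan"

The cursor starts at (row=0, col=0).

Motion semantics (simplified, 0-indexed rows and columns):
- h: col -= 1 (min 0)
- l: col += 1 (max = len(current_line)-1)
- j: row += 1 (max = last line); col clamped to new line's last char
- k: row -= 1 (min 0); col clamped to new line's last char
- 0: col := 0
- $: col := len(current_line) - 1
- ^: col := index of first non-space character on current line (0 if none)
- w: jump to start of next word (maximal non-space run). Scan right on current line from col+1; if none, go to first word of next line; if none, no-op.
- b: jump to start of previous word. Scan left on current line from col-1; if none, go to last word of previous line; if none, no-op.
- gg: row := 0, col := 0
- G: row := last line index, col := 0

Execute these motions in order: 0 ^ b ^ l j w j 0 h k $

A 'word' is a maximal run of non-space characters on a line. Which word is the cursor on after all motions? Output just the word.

After 1 (0): row=0 col=0 char='r'
After 2 (^): row=0 col=0 char='r'
After 3 (b): row=0 col=0 char='r'
After 4 (^): row=0 col=0 char='r'
After 5 (l): row=0 col=1 char='e'
After 6 (j): row=1 col=1 char='_'
After 7 (w): row=1 col=3 char='p'
After 8 (j): row=2 col=3 char='_'
After 9 (0): row=2 col=0 char='t'
After 10 (h): row=2 col=0 char='t'
After 11 (k): row=1 col=0 char='_'
After 12 ($): row=1 col=11 char='k'

Answer: rock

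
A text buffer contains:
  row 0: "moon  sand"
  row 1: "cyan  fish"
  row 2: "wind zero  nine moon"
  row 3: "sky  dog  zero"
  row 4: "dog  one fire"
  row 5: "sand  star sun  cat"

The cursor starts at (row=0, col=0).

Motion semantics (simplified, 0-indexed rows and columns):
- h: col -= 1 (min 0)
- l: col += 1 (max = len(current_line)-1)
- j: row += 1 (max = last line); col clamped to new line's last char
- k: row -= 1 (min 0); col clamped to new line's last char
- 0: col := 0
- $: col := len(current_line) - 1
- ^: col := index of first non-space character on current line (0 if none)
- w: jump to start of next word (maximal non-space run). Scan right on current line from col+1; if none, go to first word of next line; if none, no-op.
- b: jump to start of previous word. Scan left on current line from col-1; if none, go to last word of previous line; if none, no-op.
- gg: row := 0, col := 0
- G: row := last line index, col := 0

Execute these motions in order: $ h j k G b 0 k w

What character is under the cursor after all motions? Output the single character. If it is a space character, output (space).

After 1 ($): row=0 col=9 char='d'
After 2 (h): row=0 col=8 char='n'
After 3 (j): row=1 col=8 char='s'
After 4 (k): row=0 col=8 char='n'
After 5 (G): row=5 col=0 char='s'
After 6 (b): row=4 col=9 char='f'
After 7 (0): row=4 col=0 char='d'
After 8 (k): row=3 col=0 char='s'
After 9 (w): row=3 col=5 char='d'

Answer: d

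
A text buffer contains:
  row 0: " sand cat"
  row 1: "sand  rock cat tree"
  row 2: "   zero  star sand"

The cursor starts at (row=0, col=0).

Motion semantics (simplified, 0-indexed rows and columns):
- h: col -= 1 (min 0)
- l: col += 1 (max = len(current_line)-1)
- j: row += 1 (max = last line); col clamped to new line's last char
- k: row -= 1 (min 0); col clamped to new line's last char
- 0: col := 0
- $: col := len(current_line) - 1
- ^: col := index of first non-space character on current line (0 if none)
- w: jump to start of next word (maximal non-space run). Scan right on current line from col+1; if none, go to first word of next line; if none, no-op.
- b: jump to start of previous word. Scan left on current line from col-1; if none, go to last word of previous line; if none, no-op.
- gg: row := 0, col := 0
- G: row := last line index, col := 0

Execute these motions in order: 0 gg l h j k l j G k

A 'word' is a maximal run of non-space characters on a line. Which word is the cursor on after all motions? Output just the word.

After 1 (0): row=0 col=0 char='_'
After 2 (gg): row=0 col=0 char='_'
After 3 (l): row=0 col=1 char='s'
After 4 (h): row=0 col=0 char='_'
After 5 (j): row=1 col=0 char='s'
After 6 (k): row=0 col=0 char='_'
After 7 (l): row=0 col=1 char='s'
After 8 (j): row=1 col=1 char='a'
After 9 (G): row=2 col=0 char='_'
After 10 (k): row=1 col=0 char='s'

Answer: sand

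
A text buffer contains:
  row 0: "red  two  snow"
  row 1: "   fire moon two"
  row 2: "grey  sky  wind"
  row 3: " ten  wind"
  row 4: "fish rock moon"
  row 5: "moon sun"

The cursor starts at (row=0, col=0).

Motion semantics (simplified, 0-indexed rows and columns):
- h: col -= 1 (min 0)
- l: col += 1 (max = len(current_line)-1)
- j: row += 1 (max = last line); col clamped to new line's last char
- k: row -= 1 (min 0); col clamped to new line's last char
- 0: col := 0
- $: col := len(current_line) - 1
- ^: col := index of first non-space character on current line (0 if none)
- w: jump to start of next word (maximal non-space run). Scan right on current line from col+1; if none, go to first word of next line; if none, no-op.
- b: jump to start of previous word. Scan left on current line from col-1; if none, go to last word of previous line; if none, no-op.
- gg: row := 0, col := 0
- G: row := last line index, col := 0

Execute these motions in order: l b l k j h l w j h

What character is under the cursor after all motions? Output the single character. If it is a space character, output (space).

Answer: e

Derivation:
After 1 (l): row=0 col=1 char='e'
After 2 (b): row=0 col=0 char='r'
After 3 (l): row=0 col=1 char='e'
After 4 (k): row=0 col=1 char='e'
After 5 (j): row=1 col=1 char='_'
After 6 (h): row=1 col=0 char='_'
After 7 (l): row=1 col=1 char='_'
After 8 (w): row=1 col=3 char='f'
After 9 (j): row=2 col=3 char='y'
After 10 (h): row=2 col=2 char='e'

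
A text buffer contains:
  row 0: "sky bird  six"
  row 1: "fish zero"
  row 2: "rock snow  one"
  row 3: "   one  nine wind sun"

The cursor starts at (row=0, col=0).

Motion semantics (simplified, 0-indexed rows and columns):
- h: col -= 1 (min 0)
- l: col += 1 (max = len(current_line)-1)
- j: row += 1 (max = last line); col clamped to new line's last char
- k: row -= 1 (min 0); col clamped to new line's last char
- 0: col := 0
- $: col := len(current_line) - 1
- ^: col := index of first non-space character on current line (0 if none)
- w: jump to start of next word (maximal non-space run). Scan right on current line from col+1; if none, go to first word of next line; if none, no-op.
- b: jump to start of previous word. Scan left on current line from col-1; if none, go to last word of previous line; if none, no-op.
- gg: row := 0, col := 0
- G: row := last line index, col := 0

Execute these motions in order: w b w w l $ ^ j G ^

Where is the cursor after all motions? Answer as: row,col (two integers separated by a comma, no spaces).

After 1 (w): row=0 col=4 char='b'
After 2 (b): row=0 col=0 char='s'
After 3 (w): row=0 col=4 char='b'
After 4 (w): row=0 col=10 char='s'
After 5 (l): row=0 col=11 char='i'
After 6 ($): row=0 col=12 char='x'
After 7 (^): row=0 col=0 char='s'
After 8 (j): row=1 col=0 char='f'
After 9 (G): row=3 col=0 char='_'
After 10 (^): row=3 col=3 char='o'

Answer: 3,3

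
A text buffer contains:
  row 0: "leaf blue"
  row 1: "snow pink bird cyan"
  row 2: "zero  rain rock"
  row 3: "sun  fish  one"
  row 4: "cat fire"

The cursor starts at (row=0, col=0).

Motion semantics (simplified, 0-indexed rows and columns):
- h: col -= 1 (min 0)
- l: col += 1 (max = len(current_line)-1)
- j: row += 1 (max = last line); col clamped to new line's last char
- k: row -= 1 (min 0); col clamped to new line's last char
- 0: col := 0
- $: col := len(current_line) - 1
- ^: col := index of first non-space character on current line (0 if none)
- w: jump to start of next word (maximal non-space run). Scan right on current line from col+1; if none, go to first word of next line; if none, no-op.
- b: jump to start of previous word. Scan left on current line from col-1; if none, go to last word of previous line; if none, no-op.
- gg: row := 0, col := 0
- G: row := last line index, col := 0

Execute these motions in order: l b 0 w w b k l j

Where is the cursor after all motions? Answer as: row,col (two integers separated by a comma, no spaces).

Answer: 1,6

Derivation:
After 1 (l): row=0 col=1 char='e'
After 2 (b): row=0 col=0 char='l'
After 3 (0): row=0 col=0 char='l'
After 4 (w): row=0 col=5 char='b'
After 5 (w): row=1 col=0 char='s'
After 6 (b): row=0 col=5 char='b'
After 7 (k): row=0 col=5 char='b'
After 8 (l): row=0 col=6 char='l'
After 9 (j): row=1 col=6 char='i'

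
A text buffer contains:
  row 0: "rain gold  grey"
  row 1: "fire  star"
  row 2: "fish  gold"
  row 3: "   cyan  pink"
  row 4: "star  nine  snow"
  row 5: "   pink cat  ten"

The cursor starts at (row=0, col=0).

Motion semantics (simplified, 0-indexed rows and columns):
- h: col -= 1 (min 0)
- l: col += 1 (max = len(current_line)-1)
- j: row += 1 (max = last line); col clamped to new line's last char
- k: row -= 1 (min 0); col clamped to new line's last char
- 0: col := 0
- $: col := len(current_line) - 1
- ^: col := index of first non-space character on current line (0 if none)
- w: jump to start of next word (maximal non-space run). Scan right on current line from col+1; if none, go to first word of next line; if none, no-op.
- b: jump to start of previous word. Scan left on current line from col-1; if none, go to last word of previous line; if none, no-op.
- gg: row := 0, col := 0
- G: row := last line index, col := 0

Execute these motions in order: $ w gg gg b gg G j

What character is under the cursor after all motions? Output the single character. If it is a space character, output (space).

Answer: (space)

Derivation:
After 1 ($): row=0 col=14 char='y'
After 2 (w): row=1 col=0 char='f'
After 3 (gg): row=0 col=0 char='r'
After 4 (gg): row=0 col=0 char='r'
After 5 (b): row=0 col=0 char='r'
After 6 (gg): row=0 col=0 char='r'
After 7 (G): row=5 col=0 char='_'
After 8 (j): row=5 col=0 char='_'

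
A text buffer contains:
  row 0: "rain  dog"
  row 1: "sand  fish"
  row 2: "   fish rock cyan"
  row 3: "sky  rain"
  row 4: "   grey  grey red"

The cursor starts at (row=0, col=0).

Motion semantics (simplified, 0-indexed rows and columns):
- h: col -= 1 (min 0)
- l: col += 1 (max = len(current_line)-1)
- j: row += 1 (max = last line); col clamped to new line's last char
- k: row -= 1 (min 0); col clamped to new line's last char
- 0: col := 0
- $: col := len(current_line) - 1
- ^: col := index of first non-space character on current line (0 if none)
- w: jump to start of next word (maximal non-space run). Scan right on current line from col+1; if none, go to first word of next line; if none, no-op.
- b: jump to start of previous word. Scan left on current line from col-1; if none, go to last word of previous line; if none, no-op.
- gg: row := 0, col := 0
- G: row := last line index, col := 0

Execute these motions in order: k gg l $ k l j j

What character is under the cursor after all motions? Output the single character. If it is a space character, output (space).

After 1 (k): row=0 col=0 char='r'
After 2 (gg): row=0 col=0 char='r'
After 3 (l): row=0 col=1 char='a'
After 4 ($): row=0 col=8 char='g'
After 5 (k): row=0 col=8 char='g'
After 6 (l): row=0 col=8 char='g'
After 7 (j): row=1 col=8 char='s'
After 8 (j): row=2 col=8 char='r'

Answer: r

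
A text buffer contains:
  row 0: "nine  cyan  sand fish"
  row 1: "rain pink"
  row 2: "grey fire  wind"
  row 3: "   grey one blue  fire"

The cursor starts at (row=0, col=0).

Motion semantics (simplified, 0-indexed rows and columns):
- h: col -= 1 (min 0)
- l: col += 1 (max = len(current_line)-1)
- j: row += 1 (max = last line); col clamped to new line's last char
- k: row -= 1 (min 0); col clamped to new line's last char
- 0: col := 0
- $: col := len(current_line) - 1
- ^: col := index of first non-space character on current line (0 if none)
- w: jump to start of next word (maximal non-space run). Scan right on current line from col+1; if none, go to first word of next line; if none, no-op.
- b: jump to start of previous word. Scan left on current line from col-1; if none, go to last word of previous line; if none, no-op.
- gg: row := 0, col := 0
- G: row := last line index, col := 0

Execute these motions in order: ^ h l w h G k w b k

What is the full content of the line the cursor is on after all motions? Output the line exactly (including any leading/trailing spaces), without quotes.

After 1 (^): row=0 col=0 char='n'
After 2 (h): row=0 col=0 char='n'
After 3 (l): row=0 col=1 char='i'
After 4 (w): row=0 col=6 char='c'
After 5 (h): row=0 col=5 char='_'
After 6 (G): row=3 col=0 char='_'
After 7 (k): row=2 col=0 char='g'
After 8 (w): row=2 col=5 char='f'
After 9 (b): row=2 col=0 char='g'
After 10 (k): row=1 col=0 char='r'

Answer: rain pink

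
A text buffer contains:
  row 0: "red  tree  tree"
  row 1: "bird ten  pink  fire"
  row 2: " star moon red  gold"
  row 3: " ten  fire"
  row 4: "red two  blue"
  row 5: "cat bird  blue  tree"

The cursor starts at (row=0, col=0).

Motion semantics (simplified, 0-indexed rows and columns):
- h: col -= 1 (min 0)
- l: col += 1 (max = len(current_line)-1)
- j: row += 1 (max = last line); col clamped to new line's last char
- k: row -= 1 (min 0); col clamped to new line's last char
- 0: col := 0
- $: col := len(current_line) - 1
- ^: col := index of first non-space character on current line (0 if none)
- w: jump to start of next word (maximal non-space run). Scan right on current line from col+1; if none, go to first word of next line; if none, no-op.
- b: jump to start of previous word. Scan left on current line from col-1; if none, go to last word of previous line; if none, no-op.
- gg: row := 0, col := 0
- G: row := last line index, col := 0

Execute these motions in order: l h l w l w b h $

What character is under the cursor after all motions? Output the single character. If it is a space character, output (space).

Answer: e

Derivation:
After 1 (l): row=0 col=1 char='e'
After 2 (h): row=0 col=0 char='r'
After 3 (l): row=0 col=1 char='e'
After 4 (w): row=0 col=5 char='t'
After 5 (l): row=0 col=6 char='r'
After 6 (w): row=0 col=11 char='t'
After 7 (b): row=0 col=5 char='t'
After 8 (h): row=0 col=4 char='_'
After 9 ($): row=0 col=14 char='e'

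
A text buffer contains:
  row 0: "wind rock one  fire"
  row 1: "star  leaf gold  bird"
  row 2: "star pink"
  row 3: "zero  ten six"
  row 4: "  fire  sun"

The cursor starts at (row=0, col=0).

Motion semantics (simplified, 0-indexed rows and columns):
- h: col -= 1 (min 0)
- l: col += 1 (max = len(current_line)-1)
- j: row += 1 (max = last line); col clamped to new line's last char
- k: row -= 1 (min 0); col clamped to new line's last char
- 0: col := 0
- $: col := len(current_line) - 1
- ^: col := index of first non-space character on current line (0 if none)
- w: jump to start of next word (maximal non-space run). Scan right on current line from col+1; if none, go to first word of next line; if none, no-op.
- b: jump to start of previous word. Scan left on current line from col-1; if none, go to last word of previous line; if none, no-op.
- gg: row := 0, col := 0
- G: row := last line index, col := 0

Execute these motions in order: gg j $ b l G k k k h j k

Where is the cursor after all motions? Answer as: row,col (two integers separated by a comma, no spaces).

Answer: 1,0

Derivation:
After 1 (gg): row=0 col=0 char='w'
After 2 (j): row=1 col=0 char='s'
After 3 ($): row=1 col=20 char='d'
After 4 (b): row=1 col=17 char='b'
After 5 (l): row=1 col=18 char='i'
After 6 (G): row=4 col=0 char='_'
After 7 (k): row=3 col=0 char='z'
After 8 (k): row=2 col=0 char='s'
After 9 (k): row=1 col=0 char='s'
After 10 (h): row=1 col=0 char='s'
After 11 (j): row=2 col=0 char='s'
After 12 (k): row=1 col=0 char='s'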